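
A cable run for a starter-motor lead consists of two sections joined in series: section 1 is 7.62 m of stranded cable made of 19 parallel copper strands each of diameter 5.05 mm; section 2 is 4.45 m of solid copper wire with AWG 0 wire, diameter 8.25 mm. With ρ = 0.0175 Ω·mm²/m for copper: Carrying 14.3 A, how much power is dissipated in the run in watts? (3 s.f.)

0.370 W

ρ = 0.0175 Ω·mm²/m = 1.75×10^-8 Ω·m
Section 1: A_strand = π(2.5250e-03)² = 2.003e-05 m²; R₁ = ρL/(N·A_s) = (1.75×10^-8)(7.62)/(19×2.003e-05) = 3.504×10^-4 Ω
Section 2: A = π(8.25/2 mm)² = π(4.1250e-03 m)² = 5.346e-05 m²
R₂ = (1.75×10^-8)(4.45)/(5.346e-05) = 0.001457 Ω
R = R₁ + R₂ = 0.001807 Ω
P = I²R = (14.3)² × 0.001807 = 0.370 W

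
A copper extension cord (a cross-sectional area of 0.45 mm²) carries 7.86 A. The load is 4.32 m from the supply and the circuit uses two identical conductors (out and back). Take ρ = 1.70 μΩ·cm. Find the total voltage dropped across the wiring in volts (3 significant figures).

2.57 V

ρ = 1.70 μΩ·cm = 1.70×10^-8 Ω·m
A = 0.45 mm² = 4.500e-07 m²
Total conductor length (both ways) L = 2 × 4.32 = 8.64 m
R = ρL/A = (1.70×10^-8)(8.64)/(4.500e-07) = 0.3264 Ω
V = IR = 7.86 × 0.3264 = 2.57 V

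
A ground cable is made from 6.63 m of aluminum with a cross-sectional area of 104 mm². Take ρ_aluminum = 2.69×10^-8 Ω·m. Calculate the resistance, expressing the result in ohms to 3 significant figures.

A = 104 mm² = 1.040e-04 m²
R = ρL/A = (2.69×10^-8)(6.63 m)/(1.040e-04 m²) = 0.00171 Ω

0.00171 Ω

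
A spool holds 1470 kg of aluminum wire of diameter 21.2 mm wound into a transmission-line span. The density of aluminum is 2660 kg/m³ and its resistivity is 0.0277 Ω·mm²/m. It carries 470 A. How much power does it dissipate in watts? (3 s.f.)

27100 W

ρ = 0.0277 Ω·mm²/m = 2.77×10^-8 Ω·m
A = π(d/2)² = π(1.0600e-02 m)² = 3.5299e-04 m²
L = m/(density·A) = 1470/(2660×3.5299e-04) = 1566 m
R = ρL/A = (2.77×10^-8)(1566)/(3.5299e-04) = 0.1229 Ω
P = I²R = (470)² × 0.1229 = 27100 W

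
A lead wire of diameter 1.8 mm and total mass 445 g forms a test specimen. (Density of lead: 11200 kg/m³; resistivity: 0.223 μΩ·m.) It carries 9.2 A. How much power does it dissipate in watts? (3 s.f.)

116 W

ρ = 0.223 μΩ·m = 2.23×10^-7 Ω·m
A = π(d/2)² = π(9.0000e-04 m)² = 2.5447e-06 m²
L = m/(density·A) = 0.445/(11200×2.5447e-06) = 15.61 m
R = ρL/A = (2.23×10^-7)(15.61)/(2.5447e-06) = 1.368 Ω
P = I²R = (9.2)² × 1.368 = 116 W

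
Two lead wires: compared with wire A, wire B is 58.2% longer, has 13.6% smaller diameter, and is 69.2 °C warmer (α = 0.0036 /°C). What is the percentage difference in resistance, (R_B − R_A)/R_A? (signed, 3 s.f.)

165%

R ∝ ρL/d² with ρ ∝ (1+αΔT), so R_B/R_A = (1 + 58.2/100) × (1 − 13.6/100)⁻² × (1 + 0.0036×69.2)
= 1.582 × 1.34 × 1.249 = 2.647
(R_B − R_A)/R_A = 2.647 − 1 = 165%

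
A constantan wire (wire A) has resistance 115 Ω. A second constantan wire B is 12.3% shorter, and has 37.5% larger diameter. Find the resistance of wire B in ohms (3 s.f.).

R ∝ L/d², so R_B/R_A = (1 − 12.3/100) × (1 + 37.5/100)⁻²
= 0.877 × 0.5289 = 0.4639
R_B = 0.4639 × 115 = 53.3 Ω

53.3 Ω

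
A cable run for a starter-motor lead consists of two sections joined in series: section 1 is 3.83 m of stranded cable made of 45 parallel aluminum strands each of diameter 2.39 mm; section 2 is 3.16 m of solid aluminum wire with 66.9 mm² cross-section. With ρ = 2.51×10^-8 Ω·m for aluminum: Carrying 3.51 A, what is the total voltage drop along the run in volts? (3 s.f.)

Section 1: A_strand = π(1.1950e-03)² = 4.486e-06 m²; R₁ = ρL/(N·A_s) = (2.51×10^-8)(3.83)/(45×4.486e-06) = 4.762×10^-4 Ω
Section 2: A = 66.9 mm² = 6.690e-05 m²
R₂ = (2.51×10^-8)(3.16)/(6.690e-05) = 0.001186 Ω
R = R₁ + R₂ = 0.001662 Ω
V = IR = 3.51 × 0.001662 = 0.00583 V

0.00583 V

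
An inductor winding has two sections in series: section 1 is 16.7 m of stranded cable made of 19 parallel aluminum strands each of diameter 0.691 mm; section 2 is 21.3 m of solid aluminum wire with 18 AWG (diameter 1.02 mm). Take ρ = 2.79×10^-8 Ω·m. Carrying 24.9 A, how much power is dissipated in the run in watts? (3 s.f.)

491 W

Section 1: A_strand = π(3.4550e-04)² = 3.750e-07 m²; R₁ = ρL/(N·A_s) = (2.79×10^-8)(16.7)/(19×3.750e-07) = 0.06539 Ω
Section 2: A = π(1.02/2 mm)² = π(5.1000e-04 m)² = 8.171e-07 m²
R₂ = (2.79×10^-8)(21.3)/(8.171e-07) = 0.7273 Ω
R = R₁ + R₂ = 0.7927 Ω
P = I²R = (24.9)² × 0.7927 = 491 W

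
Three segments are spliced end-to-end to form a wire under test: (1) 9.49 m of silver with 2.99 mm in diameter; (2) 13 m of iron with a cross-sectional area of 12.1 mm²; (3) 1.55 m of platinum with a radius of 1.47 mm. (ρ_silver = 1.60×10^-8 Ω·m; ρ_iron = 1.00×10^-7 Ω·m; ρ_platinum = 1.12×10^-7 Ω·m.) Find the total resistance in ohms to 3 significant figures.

0.155 Ω

Seg 1: A = π(d/2)² = π(1.4950e-03 m)² = 7.022e-06 m²
R_1 = (1.60×10^-8)(9.49)/(7.022e-06) = 0.02162 Ω
Seg 2: A = 12.1 mm² = 1.210e-05 m²
R_2 = (1.00×10^-7)(13)/(1.210e-05) = 0.1074 Ω
Seg 3: A = πr² = π(1.4700e-03 m)² = 6.789e-06 m²
R_3 = (1.12×10^-7)(1.55)/(6.789e-06) = 0.02557 Ω
R_total = R_1 + R_2 + R_3 = 0.155 Ω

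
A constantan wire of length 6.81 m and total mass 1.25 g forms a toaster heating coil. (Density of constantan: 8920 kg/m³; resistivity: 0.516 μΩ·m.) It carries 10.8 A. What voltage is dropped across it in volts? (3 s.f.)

ρ = 0.516 μΩ·m = 5.16×10^-7 Ω·m
A = m/(density·L) = 0.00125/(8920×6.81) = 2.0578e-08 m²
R = ρL/A = (5.16×10^-7)(6.81)/(2.0578e-08) = 170.8 Ω
V = IR = 10.8 × 170.8 = 1840 V

1840 V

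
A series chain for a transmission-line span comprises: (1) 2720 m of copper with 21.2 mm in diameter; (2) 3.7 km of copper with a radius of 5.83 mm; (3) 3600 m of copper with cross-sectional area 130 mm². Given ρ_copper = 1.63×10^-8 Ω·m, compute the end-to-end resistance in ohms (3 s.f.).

Seg 1: A = π(d/2)² = π(1.0600e-02 m)² = 3.530e-04 m²
R_1 = (1.63×10^-8)(2720)/(3.530e-04) = 0.1256 Ω
Seg 2: A = πr² = π(5.8300e-03 m)² = 1.068e-04 m²
R_2 = (1.63×10^-8)(3700)/(1.068e-04) = 0.5648 Ω
Seg 3: A = 130 mm² = 1.300e-04 m²
R_3 = (1.63×10^-8)(3600)/(1.300e-04) = 0.4514 Ω
R_total = R_1 + R_2 + R_3 = 1.14 Ω

1.14 Ω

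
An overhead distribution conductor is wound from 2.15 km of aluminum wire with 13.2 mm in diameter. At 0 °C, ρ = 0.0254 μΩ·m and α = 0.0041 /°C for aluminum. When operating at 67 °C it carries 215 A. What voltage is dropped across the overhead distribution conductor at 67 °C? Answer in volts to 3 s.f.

109 V

ρ = 0.0254 μΩ·m = 2.54×10^-8 Ω·m
A = π(d/2)² = π(6.6000e-03 m)² = 1.368e-04 m²
R₍0₎ = ρL/A = (2.54×10^-8)(2150)/(1.368e-04) = 0.3991 Ω
R₍67₎ = R₍0₎(1 + αΔT) = 0.3991 × (1 + 0.0041×67) = 0.5087 Ω
V = IR = 215 × 0.5087 = 109 V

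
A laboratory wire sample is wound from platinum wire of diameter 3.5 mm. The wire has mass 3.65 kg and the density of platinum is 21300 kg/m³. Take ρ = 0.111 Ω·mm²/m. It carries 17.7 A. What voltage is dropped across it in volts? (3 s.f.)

ρ = 0.111 Ω·mm²/m = 1.11×10^-7 Ω·m
A = π(d/2)² = π(1.7500e-03 m)² = 9.6211e-06 m²
L = m/(density·A) = 3.65/(21300×9.6211e-06) = 17.81 m
R = ρL/A = (1.11×10^-7)(17.81)/(9.6211e-06) = 0.2055 Ω
V = IR = 17.7 × 0.2055 = 3.64 V

3.64 V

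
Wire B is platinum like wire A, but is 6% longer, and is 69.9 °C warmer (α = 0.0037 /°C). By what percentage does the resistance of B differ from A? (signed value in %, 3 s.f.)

33.4%

R ∝ ρL/d² with ρ ∝ (1+αΔT), so R_B/R_A = (1 + 6/100) × (1 + 0.0037×69.9)
= 1.06 × 1.259 = 1.334
(R_B − R_A)/R_A = 1.334 − 1 = 33.4%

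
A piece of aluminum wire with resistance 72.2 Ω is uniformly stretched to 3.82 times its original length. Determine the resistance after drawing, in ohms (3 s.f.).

Volume constant ⇒ A' = A/k with k = 3.82. R' = ρ(kL)/(A/k) = k²R.
R' = 14.59 × 72.2 = 1050 Ω

1050 Ω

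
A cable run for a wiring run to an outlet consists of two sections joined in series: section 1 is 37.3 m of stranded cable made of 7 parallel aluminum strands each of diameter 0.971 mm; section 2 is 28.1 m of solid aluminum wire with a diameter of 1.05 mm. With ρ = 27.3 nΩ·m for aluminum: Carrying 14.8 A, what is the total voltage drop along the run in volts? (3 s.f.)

ρ = 27.3 nΩ·m = 2.73×10^-8 Ω·m
Section 1: A_strand = π(4.8550e-04)² = 7.405e-07 m²; R₁ = ρL/(N·A_s) = (2.73×10^-8)(37.3)/(7×7.405e-07) = 0.1964 Ω
Section 2: A = π(d/2)² = π(5.2500e-04 m)² = 8.659e-07 m²
R₂ = (2.73×10^-8)(28.1)/(8.659e-07) = 0.8859 Ω
R = R₁ + R₂ = 1.082 Ω
V = IR = 14.8 × 1.082 = 16.0 V

16.0 V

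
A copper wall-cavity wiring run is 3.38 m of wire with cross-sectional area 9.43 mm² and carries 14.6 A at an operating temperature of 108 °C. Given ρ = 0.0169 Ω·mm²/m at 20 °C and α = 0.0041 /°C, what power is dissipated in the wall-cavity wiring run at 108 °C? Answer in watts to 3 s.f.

ρ = 0.0169 Ω·mm²/m = 1.69×10^-8 Ω·m
A = 9.43 mm² = 9.430e-06 m²
R₍20₎ = ρL/A = (1.69×10^-8)(3.38)/(9.430e-06) = 0.006057 Ω
R₍108₎ = R₍20₎(1 + αΔT) = 0.006057 × (1 + 0.0041×88) = 0.008243 Ω
P = I²R = (14.6)² × 0.008243 = 1.76 W

1.76 W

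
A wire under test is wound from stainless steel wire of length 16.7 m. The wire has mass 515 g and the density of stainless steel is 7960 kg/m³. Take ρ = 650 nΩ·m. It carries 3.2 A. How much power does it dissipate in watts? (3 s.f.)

28.7 W

ρ = 650 nΩ·m = 6.50×10^-7 Ω·m
A = m/(density·L) = 0.515/(7960×16.7) = 3.8742e-06 m²
R = ρL/A = (6.50×10^-7)(16.7)/(3.8742e-06) = 2.802 Ω
P = I²R = (3.2)² × 2.802 = 28.7 W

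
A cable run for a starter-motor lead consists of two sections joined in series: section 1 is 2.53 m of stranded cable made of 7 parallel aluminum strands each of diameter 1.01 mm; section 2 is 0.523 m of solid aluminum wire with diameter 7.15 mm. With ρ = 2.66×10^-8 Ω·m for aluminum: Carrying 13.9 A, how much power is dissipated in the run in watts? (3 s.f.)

Section 1: A_strand = π(5.0500e-04)² = 8.012e-07 m²; R₁ = ρL/(N·A_s) = (2.66×10^-8)(2.53)/(7×8.012e-07) = 0.012 Ω
Section 2: A = π(d/2)² = π(3.5750e-03 m)² = 4.015e-05 m²
R₂ = (2.66×10^-8)(0.523)/(4.015e-05) = 3.465×10^-4 Ω
R = R₁ + R₂ = 0.01235 Ω
P = I²R = (13.9)² × 0.01235 = 2.39 W

2.39 W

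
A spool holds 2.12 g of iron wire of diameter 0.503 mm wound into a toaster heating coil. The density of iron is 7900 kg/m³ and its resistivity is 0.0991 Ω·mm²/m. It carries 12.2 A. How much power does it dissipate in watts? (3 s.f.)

ρ = 0.0991 Ω·mm²/m = 9.91×10^-8 Ω·m
A = π(d/2)² = π(2.5150e-04 m)² = 1.9871e-07 m²
L = m/(density·A) = 0.00212/(7900×1.9871e-07) = 1.35 m
R = ρL/A = (9.91×10^-8)(1.35)/(1.9871e-07) = 0.6735 Ω
P = I²R = (12.2)² × 0.6735 = 100 W

100 W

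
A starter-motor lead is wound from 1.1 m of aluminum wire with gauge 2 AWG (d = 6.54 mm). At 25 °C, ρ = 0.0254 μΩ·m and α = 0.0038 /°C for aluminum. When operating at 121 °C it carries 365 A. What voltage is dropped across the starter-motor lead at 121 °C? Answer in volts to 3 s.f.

ρ = 0.0254 μΩ·m = 2.54×10^-8 Ω·m
A = π(6.54/2 mm)² = π(3.2700e-03 m)² = 3.359e-05 m²
R₍25₎ = ρL/A = (2.54×10^-8)(1.1)/(3.359e-05) = 8.317×10^-4 Ω
R₍121₎ = R₍25₎(1 + αΔT) = 8.317×10^-4 × (1 + 0.0038×96) = 0.001135 Ω
V = IR = 365 × 0.001135 = 0.414 V

0.414 V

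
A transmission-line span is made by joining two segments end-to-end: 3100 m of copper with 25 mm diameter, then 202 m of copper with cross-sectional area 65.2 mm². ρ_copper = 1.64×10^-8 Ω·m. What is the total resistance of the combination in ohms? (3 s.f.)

0.154 Ω

Segment 1: A = π(d/2)² = π(1.2500e-02 m)² = 4.909e-04 m²
R₁ = ρL/A = (1.64×10^-8)(3100)/(4.909e-04) = 0.1036 Ω
Segment 2: A = 65.2 mm² = 6.520e-05 m²
R₂ = (1.64×10^-8)(202)/(6.520e-05) = 0.05081 Ω
R = R₁ + R₂ = 0.154 Ω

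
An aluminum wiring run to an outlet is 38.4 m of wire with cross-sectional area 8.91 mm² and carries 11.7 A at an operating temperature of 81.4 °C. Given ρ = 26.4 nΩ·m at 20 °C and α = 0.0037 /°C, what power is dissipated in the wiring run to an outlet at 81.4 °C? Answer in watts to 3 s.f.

ρ = 26.4 nΩ·m = 2.64×10^-8 Ω·m
A = 8.91 mm² = 8.910e-06 m²
R₍20₎ = ρL/A = (2.64×10^-8)(38.4)/(8.910e-06) = 0.1138 Ω
R₍81.4₎ = R₍20₎(1 + αΔT) = 0.1138 × (1 + 0.0037×61.4) = 0.1396 Ω
P = I²R = (11.7)² × 0.1396 = 19.1 W

19.1 W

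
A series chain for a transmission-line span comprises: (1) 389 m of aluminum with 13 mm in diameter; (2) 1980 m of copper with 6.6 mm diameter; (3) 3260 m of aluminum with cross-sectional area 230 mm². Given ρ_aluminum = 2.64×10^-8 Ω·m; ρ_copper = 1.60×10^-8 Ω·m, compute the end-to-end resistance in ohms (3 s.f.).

Seg 1: A = π(d/2)² = π(6.5000e-03 m)² = 1.327e-04 m²
R_1 = (2.64×10^-8)(389)/(1.327e-04) = 0.07737 Ω
Seg 2: A = π(d/2)² = π(3.3000e-03 m)² = 3.421e-05 m²
R_2 = (1.60×10^-8)(1980)/(3.421e-05) = 0.926 Ω
Seg 3: A = 230 mm² = 2.300e-04 m²
R_3 = (2.64×10^-8)(3260)/(2.300e-04) = 0.3742 Ω
R_total = R_1 + R_2 + R_3 = 1.38 Ω

1.38 Ω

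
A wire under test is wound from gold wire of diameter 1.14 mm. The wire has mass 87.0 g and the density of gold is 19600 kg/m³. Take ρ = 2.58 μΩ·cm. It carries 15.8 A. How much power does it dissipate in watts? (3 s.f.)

27.4 W

ρ = 2.58 μΩ·cm = 2.58×10^-8 Ω·m
A = π(d/2)² = π(5.7000e-04 m)² = 1.0207e-06 m²
L = m/(density·A) = 0.087/(19600×1.0207e-06) = 4.349 m
R = ρL/A = (2.58×10^-8)(4.349)/(1.0207e-06) = 0.1099 Ω
P = I²R = (15.8)² × 0.1099 = 27.4 W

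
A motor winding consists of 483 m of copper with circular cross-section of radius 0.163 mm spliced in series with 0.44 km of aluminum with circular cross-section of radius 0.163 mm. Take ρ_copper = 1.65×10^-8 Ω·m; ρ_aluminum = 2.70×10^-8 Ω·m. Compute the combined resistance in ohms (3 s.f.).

Segment 1: A = πr² = π(1.6300e-04 m)² = 8.347e-08 m²
R₁ = ρL/A = (1.65×10^-8)(483)/(8.347e-08) = 95.48 Ω
R₂ = (2.70×10^-8)(440)/(8.347e-08) = 142.3 Ω
R = R₁ + R₂ = 238 Ω

238 Ω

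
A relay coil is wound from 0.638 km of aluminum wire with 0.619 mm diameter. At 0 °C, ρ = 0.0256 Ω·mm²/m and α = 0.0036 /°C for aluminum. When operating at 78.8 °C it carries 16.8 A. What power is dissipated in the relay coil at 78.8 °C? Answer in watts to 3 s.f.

ρ = 0.0256 Ω·mm²/m = 2.56×10^-8 Ω·m
A = π(d/2)² = π(3.0950e-04 m)² = 3.009e-07 m²
R₍0₎ = ρL/A = (2.56×10^-8)(638)/(3.009e-07) = 54.27 Ω
R₍78.8₎ = R₍0₎(1 + αΔT) = 54.27 × (1 + 0.0036×78.8) = 69.67 Ω
P = I²R = (16.8)² × 69.67 = 19700 W

19700 W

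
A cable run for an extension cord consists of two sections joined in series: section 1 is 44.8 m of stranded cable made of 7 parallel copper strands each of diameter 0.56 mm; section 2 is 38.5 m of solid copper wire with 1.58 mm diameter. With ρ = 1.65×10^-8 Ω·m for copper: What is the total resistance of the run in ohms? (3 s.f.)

Section 1: A_strand = π(2.8000e-04)² = 2.463e-07 m²; R₁ = ρL/(N·A_s) = (1.65×10^-8)(44.8)/(7×2.463e-07) = 0.4287 Ω
Section 2: A = π(d/2)² = π(7.9000e-04 m)² = 1.961e-06 m²
R₂ = (1.65×10^-8)(38.5)/(1.961e-06) = 0.324 Ω
R = R₁ + R₂ = 0.753 Ω

0.753 Ω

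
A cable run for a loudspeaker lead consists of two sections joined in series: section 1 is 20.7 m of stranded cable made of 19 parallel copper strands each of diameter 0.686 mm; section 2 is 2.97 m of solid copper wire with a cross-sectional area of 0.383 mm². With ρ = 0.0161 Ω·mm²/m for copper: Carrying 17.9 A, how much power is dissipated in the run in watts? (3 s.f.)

55.2 W

ρ = 0.0161 Ω·mm²/m = 1.61×10^-8 Ω·m
Section 1: A_strand = π(3.4300e-04)² = 3.696e-07 m²; R₁ = ρL/(N·A_s) = (1.61×10^-8)(20.7)/(19×3.696e-07) = 0.04746 Ω
Section 2: A = 0.383 mm² = 3.830e-07 m²
R₂ = (1.61×10^-8)(2.97)/(3.830e-07) = 0.1248 Ω
R = R₁ + R₂ = 0.1723 Ω
P = I²R = (17.9)² × 0.1723 = 55.2 W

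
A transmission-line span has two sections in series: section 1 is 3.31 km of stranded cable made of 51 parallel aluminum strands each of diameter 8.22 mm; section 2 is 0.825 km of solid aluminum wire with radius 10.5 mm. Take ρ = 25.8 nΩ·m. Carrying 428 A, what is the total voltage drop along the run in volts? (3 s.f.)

39.8 V

ρ = 25.8 nΩ·m = 2.58×10^-8 Ω·m
Section 1: A_strand = π(4.1100e-03)² = 5.307e-05 m²; R₁ = ρL/(N·A_s) = (2.58×10^-8)(3310)/(51×5.307e-05) = 0.03155 Ω
Section 2: A = πr² = π(1.0500e-02 m)² = 3.464e-04 m²
R₂ = (2.58×10^-8)(825)/(3.464e-04) = 0.06145 Ω
R = R₁ + R₂ = 0.09301 Ω
V = IR = 428 × 0.09301 = 39.8 V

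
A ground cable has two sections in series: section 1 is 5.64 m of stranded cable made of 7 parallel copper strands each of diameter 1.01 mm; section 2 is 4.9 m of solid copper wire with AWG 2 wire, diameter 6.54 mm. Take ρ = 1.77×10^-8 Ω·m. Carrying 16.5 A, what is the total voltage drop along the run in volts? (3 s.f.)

0.336 V

Section 1: A_strand = π(5.0500e-04)² = 8.012e-07 m²; R₁ = ρL/(N·A_s) = (1.77×10^-8)(5.64)/(7×8.012e-07) = 0.0178 Ω
Section 2: A = π(6.54/2 mm)² = π(3.2700e-03 m)² = 3.359e-05 m²
R₂ = (1.77×10^-8)(4.9)/(3.359e-05) = 0.002582 Ω
R = R₁ + R₂ = 0.02038 Ω
V = IR = 16.5 × 0.02038 = 0.336 V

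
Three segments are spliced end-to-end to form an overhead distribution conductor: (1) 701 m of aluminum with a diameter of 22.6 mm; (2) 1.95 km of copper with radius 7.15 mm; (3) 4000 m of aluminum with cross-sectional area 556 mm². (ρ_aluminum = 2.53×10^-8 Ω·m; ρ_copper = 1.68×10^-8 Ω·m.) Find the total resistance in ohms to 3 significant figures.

0.430 Ω

Seg 1: A = π(d/2)² = π(1.1300e-02 m)² = 4.011e-04 m²
R_1 = (2.53×10^-8)(701)/(4.011e-04) = 0.04421 Ω
Seg 2: A = πr² = π(7.1500e-03 m)² = 1.606e-04 m²
R_2 = (1.68×10^-8)(1950)/(1.606e-04) = 0.204 Ω
Seg 3: A = 556 mm² = 5.560e-04 m²
R_3 = (2.53×10^-8)(4000)/(5.560e-04) = 0.182 Ω
R_total = R_1 + R_2 + R_3 = 0.430 Ω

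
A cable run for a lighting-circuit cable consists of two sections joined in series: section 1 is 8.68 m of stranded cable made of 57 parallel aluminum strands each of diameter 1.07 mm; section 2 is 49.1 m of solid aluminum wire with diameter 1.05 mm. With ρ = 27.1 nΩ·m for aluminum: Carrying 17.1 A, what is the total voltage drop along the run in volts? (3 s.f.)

26.4 V

ρ = 27.1 nΩ·m = 2.71×10^-8 Ω·m
Section 1: A_strand = π(5.3500e-04)² = 8.992e-07 m²; R₁ = ρL/(N·A_s) = (2.71×10^-8)(8.68)/(57×8.992e-07) = 0.004589 Ω
Section 2: A = π(d/2)² = π(5.2500e-04 m)² = 8.659e-07 m²
R₂ = (2.71×10^-8)(49.1)/(8.659e-07) = 1.537 Ω
R = R₁ + R₂ = 1.541 Ω
V = IR = 17.1 × 1.541 = 26.4 V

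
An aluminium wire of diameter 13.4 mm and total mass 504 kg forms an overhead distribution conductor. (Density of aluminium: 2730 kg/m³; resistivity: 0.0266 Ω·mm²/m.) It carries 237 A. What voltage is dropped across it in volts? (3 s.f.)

ρ = 0.0266 Ω·mm²/m = 2.66×10^-8 Ω·m
A = π(d/2)² = π(6.7000e-03 m)² = 1.4103e-04 m²
L = m/(density·A) = 504/(2730×1.4103e-04) = 1309 m
R = ρL/A = (2.66×10^-8)(1309)/(1.4103e-04) = 0.2469 Ω
V = IR = 237 × 0.2469 = 58.5 V

58.5 V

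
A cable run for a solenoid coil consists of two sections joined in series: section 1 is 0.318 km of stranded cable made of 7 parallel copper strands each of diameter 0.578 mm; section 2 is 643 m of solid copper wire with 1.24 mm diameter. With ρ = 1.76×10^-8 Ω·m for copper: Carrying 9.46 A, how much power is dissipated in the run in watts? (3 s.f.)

Section 1: A_strand = π(2.8900e-04)² = 2.624e-07 m²; R₁ = ρL/(N·A_s) = (1.76×10^-8)(318)/(7×2.624e-07) = 3.047 Ω
Section 2: A = π(d/2)² = π(6.2000e-04 m)² = 1.208e-06 m²
R₂ = (1.76×10^-8)(643)/(1.208e-06) = 9.371 Ω
R = R₁ + R₂ = 12.42 Ω
P = I²R = (9.46)² × 12.42 = 1110 W

1110 W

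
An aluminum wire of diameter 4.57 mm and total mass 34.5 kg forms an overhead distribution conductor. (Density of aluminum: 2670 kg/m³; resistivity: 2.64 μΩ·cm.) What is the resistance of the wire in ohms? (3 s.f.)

1.27 Ω

ρ = 2.64 μΩ·cm = 2.64×10^-8 Ω·m
A = π(d/2)² = π(2.2850e-03 m)² = 1.6403e-05 m²
L = m/(density·A) = 34.5/(2670×1.6403e-05) = 787.7 m
R = ρL/A = (2.64×10^-8)(787.7)/(1.6403e-05) = 1.27 Ω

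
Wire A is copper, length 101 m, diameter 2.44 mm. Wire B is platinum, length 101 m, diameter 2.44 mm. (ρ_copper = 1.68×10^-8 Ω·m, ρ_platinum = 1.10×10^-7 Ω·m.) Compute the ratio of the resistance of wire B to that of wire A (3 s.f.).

6.55

R ∝ ρL/d², so R_B/R_A = (ρ_B/ρ_A)
= (1.10×10^-7/1.68×10^-8) = 6.55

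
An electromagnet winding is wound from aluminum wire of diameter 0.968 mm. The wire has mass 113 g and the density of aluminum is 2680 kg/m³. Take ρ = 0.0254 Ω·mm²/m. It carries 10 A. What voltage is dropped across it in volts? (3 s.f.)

ρ = 0.0254 Ω·mm²/m = 2.54×10^-8 Ω·m
A = π(d/2)² = π(4.8400e-04 m)² = 7.3594e-07 m²
L = m/(density·A) = 0.113/(2680×7.3594e-07) = 57.29 m
R = ρL/A = (2.54×10^-8)(57.29)/(7.3594e-07) = 1.977 Ω
V = IR = 10 × 1.977 = 19.8 V

19.8 V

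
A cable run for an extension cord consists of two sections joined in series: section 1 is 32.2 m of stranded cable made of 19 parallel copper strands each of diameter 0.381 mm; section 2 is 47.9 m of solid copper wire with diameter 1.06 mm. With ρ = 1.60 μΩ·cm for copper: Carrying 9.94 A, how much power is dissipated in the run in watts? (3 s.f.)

109 W

ρ = 1.60 μΩ·cm = 1.60×10^-8 Ω·m
Section 1: A_strand = π(1.9050e-04)² = 1.140e-07 m²; R₁ = ρL/(N·A_s) = (1.60×10^-8)(32.2)/(19×1.140e-07) = 0.2378 Ω
Section 2: A = π(d/2)² = π(5.3000e-04 m)² = 8.825e-07 m²
R₂ = (1.60×10^-8)(47.9)/(8.825e-07) = 0.8685 Ω
R = R₁ + R₂ = 1.106 Ω
P = I²R = (9.94)² × 1.106 = 109 W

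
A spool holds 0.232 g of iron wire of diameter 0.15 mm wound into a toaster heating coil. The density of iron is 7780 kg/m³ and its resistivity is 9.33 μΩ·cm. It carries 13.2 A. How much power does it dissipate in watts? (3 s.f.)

ρ = 9.33 μΩ·cm = 9.33×10^-8 Ω·m
A = π(d/2)² = π(7.5000e-05 m)² = 1.7671e-08 m²
L = m/(density·A) = 2.320×10^-4/(7780×1.7671e-08) = 1.687 m
R = ρL/A = (9.33×10^-8)(1.687)/(1.7671e-08) = 8.909 Ω
P = I²R = (13.2)² × 8.909 = 1550 W

1550 W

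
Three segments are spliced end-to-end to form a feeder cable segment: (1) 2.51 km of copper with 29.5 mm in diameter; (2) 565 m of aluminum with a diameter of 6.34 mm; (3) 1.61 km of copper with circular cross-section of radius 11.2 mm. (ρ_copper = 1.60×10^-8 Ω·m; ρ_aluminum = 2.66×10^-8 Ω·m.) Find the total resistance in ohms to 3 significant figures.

Seg 1: A = π(d/2)² = π(1.4750e-02 m)² = 6.835e-04 m²
R_1 = (1.60×10^-8)(2510)/(6.835e-04) = 0.05876 Ω
Seg 2: A = π(d/2)² = π(3.1700e-03 m)² = 3.157e-05 m²
R_2 = (2.66×10^-8)(565)/(3.157e-05) = 0.4761 Ω
Seg 3: A = πr² = π(1.1200e-02 m)² = 3.941e-04 m²
R_3 = (1.60×10^-8)(1610)/(3.941e-04) = 0.06537 Ω
R_total = R_1 + R_2 + R_3 = 0.600 Ω

0.600 Ω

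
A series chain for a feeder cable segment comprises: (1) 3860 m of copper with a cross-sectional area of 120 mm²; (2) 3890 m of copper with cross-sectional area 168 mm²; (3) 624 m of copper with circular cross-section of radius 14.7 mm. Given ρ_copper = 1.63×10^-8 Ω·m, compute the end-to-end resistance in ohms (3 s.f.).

Seg 1: A = 120 mm² = 1.200e-04 m²
R_1 = (1.63×10^-8)(3860)/(1.200e-04) = 0.5243 Ω
Seg 2: A = 168 mm² = 1.680e-04 m²
R_2 = (1.63×10^-8)(3890)/(1.680e-04) = 0.3774 Ω
Seg 3: A = πr² = π(1.4700e-02 m)² = 6.789e-04 m²
R_3 = (1.63×10^-8)(624)/(6.789e-04) = 0.01498 Ω
R_total = R_1 + R_2 + R_3 = 0.917 Ω

0.917 Ω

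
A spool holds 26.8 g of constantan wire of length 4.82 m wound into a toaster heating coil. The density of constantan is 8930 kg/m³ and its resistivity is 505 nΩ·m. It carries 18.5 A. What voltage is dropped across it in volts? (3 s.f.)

72.3 V

ρ = 505 nΩ·m = 5.05×10^-7 Ω·m
A = m/(density·L) = 0.0268/(8930×4.82) = 6.2264e-07 m²
R = ρL/A = (5.05×10^-7)(4.82)/(6.2264e-07) = 3.909 Ω
V = IR = 18.5 × 3.909 = 72.3 V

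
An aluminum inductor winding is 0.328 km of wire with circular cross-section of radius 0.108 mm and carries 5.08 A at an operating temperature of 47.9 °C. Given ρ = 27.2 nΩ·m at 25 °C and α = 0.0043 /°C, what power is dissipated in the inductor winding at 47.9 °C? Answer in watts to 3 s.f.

6900 W

ρ = 27.2 nΩ·m = 2.72×10^-8 Ω·m
A = πr² = π(1.0800e-04 m)² = 3.664e-08 m²
R₍25₎ = ρL/A = (2.72×10^-8)(328)/(3.664e-08) = 243.5 Ω
R₍47.9₎ = R₍25₎(1 + αΔT) = 243.5 × (1 + 0.0043×22.9) = 267.4 Ω
P = I²R = (5.08)² × 267.4 = 6900 W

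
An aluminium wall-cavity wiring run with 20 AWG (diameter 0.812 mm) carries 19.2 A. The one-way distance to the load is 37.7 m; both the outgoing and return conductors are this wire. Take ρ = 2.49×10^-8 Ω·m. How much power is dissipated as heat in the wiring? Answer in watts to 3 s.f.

1340 W

A = π(0.812/2 mm)² = π(4.0600e-04 m)² = 5.178e-07 m²
Total conductor length (both ways) L = 2 × 37.7 = 75.4 m
R = ρL/A = (2.49×10^-8)(75.4)/(5.178e-07) = 3.626 Ω
P = I²R = (19.2)² × 3.626 = 1340 W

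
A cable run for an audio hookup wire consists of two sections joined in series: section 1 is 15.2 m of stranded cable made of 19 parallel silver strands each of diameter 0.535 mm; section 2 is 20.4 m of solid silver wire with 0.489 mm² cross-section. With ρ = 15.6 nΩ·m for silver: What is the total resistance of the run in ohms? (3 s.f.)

ρ = 15.6 nΩ·m = 1.56×10^-8 Ω·m
Section 1: A_strand = π(2.6750e-04)² = 2.248e-07 m²; R₁ = ρL/(N·A_s) = (1.56×10^-8)(15.2)/(19×2.248e-07) = 0.05552 Ω
Section 2: A = 0.489 mm² = 4.890e-07 m²
R₂ = (1.56×10^-8)(20.4)/(4.890e-07) = 0.6508 Ω
R = R₁ + R₂ = 0.706 Ω

0.706 Ω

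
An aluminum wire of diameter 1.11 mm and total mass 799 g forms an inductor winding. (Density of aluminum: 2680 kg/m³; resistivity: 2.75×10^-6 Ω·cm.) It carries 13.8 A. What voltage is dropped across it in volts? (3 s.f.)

ρ = 2.75×10^-6 Ω·cm = 2.75×10^-8 Ω·m
A = π(d/2)² = π(5.5500e-04 m)² = 9.6769e-07 m²
L = m/(density·A) = 0.799/(2680×9.6769e-07) = 308.1 m
R = ρL/A = (2.75×10^-8)(308.1)/(9.6769e-07) = 8.755 Ω
V = IR = 13.8 × 8.755 = 121 V

121 V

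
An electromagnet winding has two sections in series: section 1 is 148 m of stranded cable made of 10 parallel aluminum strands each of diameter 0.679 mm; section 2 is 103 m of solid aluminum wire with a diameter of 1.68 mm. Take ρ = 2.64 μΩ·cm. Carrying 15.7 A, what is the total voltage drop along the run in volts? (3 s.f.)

36.2 V

ρ = 2.64 μΩ·cm = 2.64×10^-8 Ω·m
Section 1: A_strand = π(3.3950e-04)² = 3.621e-07 m²; R₁ = ρL/(N·A_s) = (2.64×10^-8)(148)/(10×3.621e-07) = 1.079 Ω
Section 2: A = π(d/2)² = π(8.4000e-04 m)² = 2.217e-06 m²
R₂ = (2.64×10^-8)(103)/(2.217e-06) = 1.227 Ω
R = R₁ + R₂ = 2.306 Ω
V = IR = 15.7 × 2.306 = 36.2 V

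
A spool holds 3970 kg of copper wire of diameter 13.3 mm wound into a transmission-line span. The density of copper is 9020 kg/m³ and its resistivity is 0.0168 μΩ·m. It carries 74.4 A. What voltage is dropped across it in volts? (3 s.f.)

28.5 V

ρ = 0.0168 μΩ·m = 1.68×10^-8 Ω·m
A = π(d/2)² = π(6.6500e-03 m)² = 1.3893e-04 m²
L = m/(density·A) = 3970/(9020×1.3893e-04) = 3168 m
R = ρL/A = (1.68×10^-8)(3168)/(1.3893e-04) = 0.3831 Ω
V = IR = 74.4 × 0.3831 = 28.5 V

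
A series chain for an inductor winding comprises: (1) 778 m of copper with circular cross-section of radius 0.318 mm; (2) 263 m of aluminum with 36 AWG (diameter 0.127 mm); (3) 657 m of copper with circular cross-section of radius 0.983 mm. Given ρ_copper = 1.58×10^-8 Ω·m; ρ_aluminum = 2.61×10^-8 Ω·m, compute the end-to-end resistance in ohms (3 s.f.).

584 Ω

Seg 1: A = πr² = π(3.1800e-04 m)² = 3.177e-07 m²
R_1 = (1.58×10^-8)(778)/(3.177e-07) = 38.69 Ω
Seg 2: A = π(0.127/2 mm)² = π(6.3500e-05 m)² = 1.267e-08 m²
R_2 = (2.61×10^-8)(263)/(1.267e-08) = 541.9 Ω
Seg 3: A = πr² = π(9.8300e-04 m)² = 3.036e-06 m²
R_3 = (1.58×10^-8)(657)/(3.036e-06) = 3.42 Ω
R_total = R_1 + R_2 + R_3 = 584 Ω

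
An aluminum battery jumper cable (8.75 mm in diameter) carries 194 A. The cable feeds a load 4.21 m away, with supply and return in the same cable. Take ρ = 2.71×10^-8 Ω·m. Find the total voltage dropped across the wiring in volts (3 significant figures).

0.736 V

A = π(d/2)² = π(4.3750e-03 m)² = 6.013e-05 m²
Total conductor length (both ways) L = 2 × 4.21 = 8.42 m
R = ρL/A = (2.71×10^-8)(8.42)/(6.013e-05) = 0.003795 Ω
V = IR = 194 × 0.003795 = 0.736 V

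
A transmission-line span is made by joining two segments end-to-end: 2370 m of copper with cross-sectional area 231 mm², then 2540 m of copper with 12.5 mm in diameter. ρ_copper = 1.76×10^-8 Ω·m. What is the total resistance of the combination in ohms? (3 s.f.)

0.545 Ω

Segment 1: A = 231 mm² = 2.310e-04 m²
R₁ = ρL/A = (1.76×10^-8)(2370)/(2.310e-04) = 0.1806 Ω
Segment 2: A = π(d/2)² = π(6.2500e-03 m)² = 1.227e-04 m²
R₂ = (1.76×10^-8)(2540)/(1.227e-04) = 0.3643 Ω
R = R₁ + R₂ = 0.545 Ω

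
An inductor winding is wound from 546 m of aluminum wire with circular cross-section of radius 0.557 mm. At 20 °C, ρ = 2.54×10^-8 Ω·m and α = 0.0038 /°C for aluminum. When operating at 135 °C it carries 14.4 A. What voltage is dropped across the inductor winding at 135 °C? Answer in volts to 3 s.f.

294 V

A = πr² = π(5.5700e-04 m)² = 9.747e-07 m²
R₍20₎ = ρL/A = (2.54×10^-8)(546)/(9.747e-07) = 14.23 Ω
R₍135₎ = R₍20₎(1 + αΔT) = 14.23 × (1 + 0.0038×115) = 20.45 Ω
V = IR = 14.4 × 20.45 = 294 V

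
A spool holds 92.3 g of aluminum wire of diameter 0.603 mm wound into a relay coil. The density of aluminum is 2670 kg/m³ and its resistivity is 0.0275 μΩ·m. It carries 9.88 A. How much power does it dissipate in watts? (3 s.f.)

ρ = 0.0275 μΩ·m = 2.75×10^-8 Ω·m
A = π(d/2)² = π(3.0150e-04 m)² = 2.8558e-07 m²
L = m/(density·A) = 0.0923/(2670×2.8558e-07) = 121.1 m
R = ρL/A = (2.75×10^-8)(121.1)/(2.8558e-07) = 11.66 Ω
P = I²R = (9.88)² × 11.66 = 1140 W

1140 W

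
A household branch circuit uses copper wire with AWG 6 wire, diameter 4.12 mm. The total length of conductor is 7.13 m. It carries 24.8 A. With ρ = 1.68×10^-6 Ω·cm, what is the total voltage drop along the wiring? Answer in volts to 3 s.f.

0.223 V

ρ = 1.68×10^-6 Ω·cm = 1.68×10^-8 Ω·m
A = π(4.12/2 mm)² = π(2.0600e-03 m)² = 1.333e-05 m²
R = ρL/A = (1.68×10^-8)(7.13)/(1.333e-05) = 0.008985 Ω
V = IR = 24.8 × 0.008985 = 0.223 V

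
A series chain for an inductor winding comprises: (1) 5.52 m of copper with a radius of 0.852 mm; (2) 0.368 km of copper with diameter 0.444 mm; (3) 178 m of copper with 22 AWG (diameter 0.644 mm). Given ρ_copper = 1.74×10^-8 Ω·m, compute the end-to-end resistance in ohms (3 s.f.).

Seg 1: A = πr² = π(8.5200e-04 m)² = 2.280e-06 m²
R_1 = (1.74×10^-8)(5.52)/(2.280e-06) = 0.04212 Ω
Seg 2: A = π(d/2)² = π(2.2200e-04 m)² = 1.548e-07 m²
R_2 = (1.74×10^-8)(368)/(1.548e-07) = 41.36 Ω
Seg 3: A = π(0.644/2 mm)² = π(3.2200e-04 m)² = 3.257e-07 m²
R_3 = (1.74×10^-8)(178)/(3.257e-07) = 9.508 Ω
R_total = R_1 + R_2 + R_3 = 50.9 Ω

50.9 Ω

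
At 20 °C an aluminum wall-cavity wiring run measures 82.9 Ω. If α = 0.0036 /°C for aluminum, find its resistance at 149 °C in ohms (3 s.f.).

ΔT = 149 − 20 = 129 °C
R = R₀(1 + αΔT) = 82.9 × (1 + 0.0036×129) = 82.9 × 1.464 = 121 Ω

121 Ω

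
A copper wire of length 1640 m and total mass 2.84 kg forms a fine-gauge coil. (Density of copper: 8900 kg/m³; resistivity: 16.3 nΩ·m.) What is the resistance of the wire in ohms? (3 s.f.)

137 Ω

ρ = 16.3 nΩ·m = 1.63×10^-8 Ω·m
A = m/(density·L) = 2.84/(8900×1640) = 1.9457e-07 m²
R = ρL/A = (1.63×10^-8)(1640)/(1.9457e-07) = 137 Ω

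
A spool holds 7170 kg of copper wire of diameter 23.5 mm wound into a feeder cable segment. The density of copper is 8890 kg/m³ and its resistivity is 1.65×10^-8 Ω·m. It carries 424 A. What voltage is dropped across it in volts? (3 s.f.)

A = π(d/2)² = π(1.1750e-02 m)² = 4.3374e-04 m²
L = m/(density·A) = 7170/(8890×4.3374e-04) = 1859 m
R = ρL/A = (1.65×10^-8)(1859)/(4.3374e-04) = 0.07074 Ω
V = IR = 424 × 0.07074 = 30.0 V

30.0 V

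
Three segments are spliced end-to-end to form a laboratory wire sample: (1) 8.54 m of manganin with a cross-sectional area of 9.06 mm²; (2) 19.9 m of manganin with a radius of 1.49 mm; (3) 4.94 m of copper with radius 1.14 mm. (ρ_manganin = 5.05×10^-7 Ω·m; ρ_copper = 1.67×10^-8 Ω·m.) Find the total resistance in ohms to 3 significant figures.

Seg 1: A = 9.06 mm² = 9.060e-06 m²
R_1 = (5.05×10^-7)(8.54)/(9.060e-06) = 0.476 Ω
Seg 2: A = πr² = π(1.4900e-03 m)² = 6.975e-06 m²
R_2 = (5.05×10^-7)(19.9)/(6.975e-06) = 1.441 Ω
Seg 3: A = πr² = π(1.1400e-03 m)² = 4.083e-06 m²
R_3 = (1.67×10^-8)(4.94)/(4.083e-06) = 0.02021 Ω
R_total = R_1 + R_2 + R_3 = 1.94 Ω

1.94 Ω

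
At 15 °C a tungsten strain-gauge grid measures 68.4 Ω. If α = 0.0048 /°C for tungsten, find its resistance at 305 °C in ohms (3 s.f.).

ΔT = 305 − 15 = 290 °C
R = R₀(1 + αΔT) = 68.4 × (1 + 0.0048×290) = 68.4 × 2.392 = 164 Ω

164 Ω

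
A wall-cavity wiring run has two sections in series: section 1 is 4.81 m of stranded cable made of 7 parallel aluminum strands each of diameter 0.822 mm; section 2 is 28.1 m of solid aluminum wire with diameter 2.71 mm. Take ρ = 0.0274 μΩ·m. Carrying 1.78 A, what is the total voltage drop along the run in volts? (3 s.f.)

ρ = 0.0274 μΩ·m = 2.74×10^-8 Ω·m
Section 1: A_strand = π(4.1100e-04)² = 5.307e-07 m²; R₁ = ρL/(N·A_s) = (2.74×10^-8)(4.81)/(7×5.307e-07) = 0.03548 Ω
Section 2: A = π(d/2)² = π(1.3550e-03 m)² = 5.768e-06 m²
R₂ = (2.74×10^-8)(28.1)/(5.768e-06) = 0.1335 Ω
R = R₁ + R₂ = 0.169 Ω
V = IR = 1.78 × 0.169 = 0.301 V

0.301 V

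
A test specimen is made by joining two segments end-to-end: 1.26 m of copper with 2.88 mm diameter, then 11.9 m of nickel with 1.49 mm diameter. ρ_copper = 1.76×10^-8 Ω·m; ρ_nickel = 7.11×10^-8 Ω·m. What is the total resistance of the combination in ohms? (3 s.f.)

0.489 Ω

Segment 1: A = π(d/2)² = π(1.4400e-03 m)² = 6.514e-06 m²
R₁ = ρL/A = (1.76×10^-8)(1.26)/(6.514e-06) = 0.003404 Ω
Segment 2: A = π(d/2)² = π(7.4500e-04 m)² = 1.744e-06 m²
R₂ = (7.11×10^-8)(11.9)/(1.744e-06) = 0.4852 Ω
R = R₁ + R₂ = 0.489 Ω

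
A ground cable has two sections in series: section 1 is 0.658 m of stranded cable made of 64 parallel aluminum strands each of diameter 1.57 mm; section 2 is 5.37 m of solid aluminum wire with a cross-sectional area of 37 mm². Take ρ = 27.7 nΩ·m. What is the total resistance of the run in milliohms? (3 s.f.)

4.17 mΩ

ρ = 27.7 nΩ·m = 2.77×10^-8 Ω·m
Section 1: A_strand = π(7.8500e-04)² = 1.936e-06 m²; R₁ = ρL/(N·A_s) = (2.77×10^-8)(0.658)/(64×1.936e-06) = 1.471×10^-4 Ω
Section 2: A = 37 mm² = 3.700e-05 m²
R₂ = (2.77×10^-8)(5.37)/(3.700e-05) = 0.00402 Ω
R = R₁ + R₂ = 4.17 mΩ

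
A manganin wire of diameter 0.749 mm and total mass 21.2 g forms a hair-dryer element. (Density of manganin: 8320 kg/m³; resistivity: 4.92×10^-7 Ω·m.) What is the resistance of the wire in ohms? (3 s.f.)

6.46 Ω

A = π(d/2)² = π(3.7450e-04 m)² = 4.4061e-07 m²
L = m/(density·A) = 0.0212/(8320×4.4061e-07) = 5.783 m
R = ρL/A = (4.92×10^-7)(5.783)/(4.4061e-07) = 6.46 Ω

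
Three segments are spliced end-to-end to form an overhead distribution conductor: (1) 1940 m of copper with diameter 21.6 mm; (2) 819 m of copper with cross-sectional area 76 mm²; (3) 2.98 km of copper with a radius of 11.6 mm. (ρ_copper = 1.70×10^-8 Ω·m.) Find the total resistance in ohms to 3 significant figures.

0.393 Ω

Seg 1: A = π(d/2)² = π(1.0800e-02 m)² = 3.664e-04 m²
R_1 = (1.70×10^-8)(1940)/(3.664e-04) = 0.09 Ω
Seg 2: A = 76 mm² = 7.600e-05 m²
R_2 = (1.70×10^-8)(819)/(7.600e-05) = 0.1832 Ω
Seg 3: A = πr² = π(1.1600e-02 m)² = 4.227e-04 m²
R_3 = (1.70×10^-8)(2980)/(4.227e-04) = 0.1198 Ω
R_total = R_1 + R_2 + R_3 = 0.393 Ω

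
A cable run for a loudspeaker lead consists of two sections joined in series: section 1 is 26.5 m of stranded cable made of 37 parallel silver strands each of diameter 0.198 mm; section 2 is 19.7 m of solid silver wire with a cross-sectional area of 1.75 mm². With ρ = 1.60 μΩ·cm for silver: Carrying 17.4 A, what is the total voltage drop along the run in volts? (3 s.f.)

9.61 V

ρ = 1.60 μΩ·cm = 1.60×10^-8 Ω·m
Section 1: A_strand = π(9.9000e-05)² = 3.079e-08 m²; R₁ = ρL/(N·A_s) = (1.60×10^-8)(26.5)/(37×3.079e-08) = 0.3722 Ω
Section 2: A = 1.75 mm² = 1.750e-06 m²
R₂ = (1.60×10^-8)(19.7)/(1.750e-06) = 0.1801 Ω
R = R₁ + R₂ = 0.5523 Ω
V = IR = 17.4 × 0.5523 = 9.61 V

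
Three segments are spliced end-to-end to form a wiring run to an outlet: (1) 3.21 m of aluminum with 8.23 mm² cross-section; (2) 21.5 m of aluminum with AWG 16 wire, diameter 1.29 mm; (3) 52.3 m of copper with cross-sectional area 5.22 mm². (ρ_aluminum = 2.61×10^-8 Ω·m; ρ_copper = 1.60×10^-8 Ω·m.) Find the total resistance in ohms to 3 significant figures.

0.600 Ω

Seg 1: A = 8.23 mm² = 8.230e-06 m²
R_1 = (2.61×10^-8)(3.21)/(8.230e-06) = 0.01018 Ω
Seg 2: A = π(1.29/2 mm)² = π(6.4500e-04 m)² = 1.307e-06 m²
R_2 = (2.61×10^-8)(21.5)/(1.307e-06) = 0.4293 Ω
Seg 3: A = 5.22 mm² = 5.220e-06 m²
R_3 = (1.60×10^-8)(52.3)/(5.220e-06) = 0.1603 Ω
R_total = R_1 + R_2 + R_3 = 0.600 Ω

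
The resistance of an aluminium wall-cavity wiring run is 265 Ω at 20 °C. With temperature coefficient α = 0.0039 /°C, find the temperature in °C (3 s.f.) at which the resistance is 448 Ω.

197 °C

R = R₀(1 + α(T − T₀)) ⇒ T = T₀ + (R/R₀ − 1)/α
T = 20 + (448/265 − 1)/0.0039 = 20 + (0.6906)/0.0039 = 197 °C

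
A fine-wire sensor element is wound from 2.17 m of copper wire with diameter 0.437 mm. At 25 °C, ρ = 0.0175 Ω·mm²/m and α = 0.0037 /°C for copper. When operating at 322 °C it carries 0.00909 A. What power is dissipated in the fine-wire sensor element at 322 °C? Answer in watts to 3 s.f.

ρ = 0.0175 Ω·mm²/m = 1.75×10^-8 Ω·m
A = π(d/2)² = π(2.1850e-04 m)² = 1.500e-07 m²
R₍25₎ = ρL/A = (1.75×10^-8)(2.17)/(1.500e-07) = 0.2532 Ω
R₍322₎ = R₍25₎(1 + αΔT) = 0.2532 × (1 + 0.0037×297) = 0.5314 Ω
P = I²R = (0.00909)² × 0.5314 = 4.39×10^-5 W

4.39×10^-5 W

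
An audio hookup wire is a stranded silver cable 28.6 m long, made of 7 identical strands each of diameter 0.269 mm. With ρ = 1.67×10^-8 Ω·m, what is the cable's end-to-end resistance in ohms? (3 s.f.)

A_strand = π(1.3450e-04 m)² = 5.683e-08 m²
R_strand = ρL/A = (1.67×10^-8)(28.6)/(5.683e-08) = 8.404 Ω
R_total = R_strand/N = 8.404/7 = 1.20 Ω

1.20 Ω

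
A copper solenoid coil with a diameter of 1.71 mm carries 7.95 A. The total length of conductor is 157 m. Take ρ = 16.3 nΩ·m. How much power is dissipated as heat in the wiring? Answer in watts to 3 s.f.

ρ = 16.3 nΩ·m = 1.63×10^-8 Ω·m
A = π(d/2)² = π(8.5500e-04 m)² = 2.297e-06 m²
R = ρL/A = (1.63×10^-8)(157)/(2.297e-06) = 1.114 Ω
P = I²R = (7.95)² × 1.114 = 70.4 W

70.4 W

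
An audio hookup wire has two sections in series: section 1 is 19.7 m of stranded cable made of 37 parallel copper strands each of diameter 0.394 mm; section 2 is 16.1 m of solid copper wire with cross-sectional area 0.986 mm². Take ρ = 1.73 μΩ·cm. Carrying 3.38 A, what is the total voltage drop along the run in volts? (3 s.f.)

ρ = 1.73 μΩ·cm = 1.73×10^-8 Ω·m
Section 1: A_strand = π(1.9700e-04)² = 1.219e-07 m²; R₁ = ρL/(N·A_s) = (1.73×10^-8)(19.7)/(37×1.219e-07) = 0.07555 Ω
Section 2: A = 0.986 mm² = 9.860e-07 m²
R₂ = (1.73×10^-8)(16.1)/(9.860e-07) = 0.2825 Ω
R = R₁ + R₂ = 0.358 Ω
V = IR = 3.38 × 0.358 = 1.21 V

1.21 V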